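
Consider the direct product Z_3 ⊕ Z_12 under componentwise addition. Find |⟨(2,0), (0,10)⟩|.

|⟨(2,0)⟩| = 3 and |⟨(0,10)⟩| = 6, so |H| is a multiple of lcm(3, 6) = 6 and divides |G| = 36.
Closing under the operation: H = {(0,0), (0,2), (0,4), (0,6), (0,8), (0,10), (1,0), (1,2), (1,4), (1,6), (1,8), (1,10), (2,0), (2,2), (2,4), (2,6), (2,8), (2,10)}, so |H| = 18.

18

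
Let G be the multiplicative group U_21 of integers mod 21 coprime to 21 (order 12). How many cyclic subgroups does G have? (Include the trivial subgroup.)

8

Each element a generates a cyclic subgroup ⟨a⟩; distinct elements may generate the same one (a cyclic group of order d has φ(d) generators).
Cyclic subgroups by order — order 1: 1; order 2: 3; order 3: 1; order 6: 3.
Total: 8.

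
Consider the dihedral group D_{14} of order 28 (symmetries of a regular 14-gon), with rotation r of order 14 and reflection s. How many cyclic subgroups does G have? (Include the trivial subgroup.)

18

Each element a generates a cyclic subgroup ⟨a⟩; distinct elements may generate the same one (a cyclic group of order d has φ(d) generators).
Cyclic subgroups by order — order 1: 1; order 2: 15; order 7: 1; order 14: 1.
Total: 18.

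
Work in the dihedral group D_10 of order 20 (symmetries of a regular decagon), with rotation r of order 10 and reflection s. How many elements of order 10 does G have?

4

The elements of order 10 are: r, r^3, r^7, r^9.
That's 4.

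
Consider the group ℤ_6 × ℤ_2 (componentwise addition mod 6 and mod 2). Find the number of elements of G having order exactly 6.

An element (a,b) has order lcm(ord(a), ord(b)); count pairs with lcm equal to 6.
Enumerating gives 6 such elements.

6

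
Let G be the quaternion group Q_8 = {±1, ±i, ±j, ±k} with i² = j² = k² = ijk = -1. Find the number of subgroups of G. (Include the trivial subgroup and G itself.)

6

|G| = 8, so by Lagrange every subgroup order divides 8. Divisors: 1, 2, 4, 8.
Subgroups by order — order 1: 1; order 2: 1; order 4: 3; order 8: 1.
Total: 1 + 1 + 3 + 1 = 6.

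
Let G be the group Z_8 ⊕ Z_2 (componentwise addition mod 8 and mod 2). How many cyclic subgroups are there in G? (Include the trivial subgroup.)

8

A cyclic subgroup of order d is generated by each of its φ(d) elements of order d, so the cyclic subgroups of order d number (#elements of order d)/φ(d).
Cyclic subgroups by order — order 1: 1; order 2: 3; order 4: 2; order 8: 2.
Total: 8.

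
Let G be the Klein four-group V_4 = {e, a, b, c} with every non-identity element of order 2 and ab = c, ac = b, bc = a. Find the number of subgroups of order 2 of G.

3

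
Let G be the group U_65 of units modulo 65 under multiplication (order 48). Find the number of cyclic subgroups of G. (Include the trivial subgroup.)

Each element a generates a cyclic subgroup ⟨a⟩; distinct elements may generate the same one (a cyclic group of order d has φ(d) generators).
Cyclic subgroups by order — order 1: 1; order 2: 3; order 3: 1; order 4: 6; order 6: 3; order 12: 6.
Total: 20.

20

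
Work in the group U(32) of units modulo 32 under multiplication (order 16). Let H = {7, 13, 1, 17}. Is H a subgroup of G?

No

7 ∈ H but its inverse 23 ∉ H, so H is not a subgroup.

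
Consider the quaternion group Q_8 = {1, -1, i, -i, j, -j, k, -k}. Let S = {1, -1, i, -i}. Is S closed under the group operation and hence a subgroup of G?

Yes

|S| = 4 divides |G| = 8, consistent with Lagrange.
S contains the identity, every element's inverse is in S, and S is closed under ·: it is a subgroup.
In fact S = ⟨-i⟩.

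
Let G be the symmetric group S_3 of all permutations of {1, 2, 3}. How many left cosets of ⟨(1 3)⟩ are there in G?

3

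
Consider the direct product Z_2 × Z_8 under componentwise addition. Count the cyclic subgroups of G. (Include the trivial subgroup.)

A cyclic subgroup of order d is generated by each of its φ(d) elements of order d, so the cyclic subgroups of order d number (#elements of order d)/φ(d).
Cyclic subgroups by order — order 1: 1; order 2: 3; order 4: 2; order 8: 2.
Total: 8.

8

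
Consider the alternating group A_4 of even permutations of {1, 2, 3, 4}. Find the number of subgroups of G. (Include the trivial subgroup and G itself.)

10

|G| = 12, so by Lagrange every subgroup order divides 12. Divisors: 1, 2, 3, 4, 6, 12.
Subgroups by order — order 1: 1; order 2: 3; order 3: 4; order 4: 1; order 6: 0; order 12: 1.
Total: 1 + 3 + 4 + 1 + 0 + 1 = 10.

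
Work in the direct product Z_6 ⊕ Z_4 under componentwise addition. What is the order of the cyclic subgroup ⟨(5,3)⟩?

12

The order of (5,3) in Z_6 × Z_4 is lcm(ord(5) in Z_6, ord(3) in Z_4).
ord(5) = 6 and ord(3) = 4, so |⟨(5,3)⟩| = lcm(6, 4) = 12.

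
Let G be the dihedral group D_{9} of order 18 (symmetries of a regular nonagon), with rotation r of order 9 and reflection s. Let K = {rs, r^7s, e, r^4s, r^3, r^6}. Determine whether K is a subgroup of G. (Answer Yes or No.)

Yes

|K| = 6 divides |G| = 18, consistent with Lagrange.
K contains the identity, every element's inverse is in K, and K is closed under ·: it is a subgroup.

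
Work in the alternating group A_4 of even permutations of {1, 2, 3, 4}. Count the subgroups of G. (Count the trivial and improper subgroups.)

10

|G| = 12, so by Lagrange every subgroup order divides 12. Divisors: 1, 2, 3, 4, 6, 12.
Subgroups by order — order 1: 1; order 2: 3; order 3: 4; order 4: 1; order 6: 0; order 12: 1.
Total: 1 + 3 + 4 + 1 + 0 + 1 = 10.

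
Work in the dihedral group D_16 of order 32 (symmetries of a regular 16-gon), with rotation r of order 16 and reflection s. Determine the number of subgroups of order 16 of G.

3

|G| = 32 and 16 | 32, so subgroups of order 16 are possible by Lagrange.
The subgroups of order 16 are: {e, r, r^2, r^3, r^4, r^5, r^6, r^7, r^8, r^9, r^10, r^11, r^12, r^13, r^14, r^15}; {e, r^2, r^4, r^6, r^8, r^10, r^12, r^14, s, r^2s, r^4s, r^6s, r^8s, r^10s, r^12s, r^14s}; {e, r^2, r^4, r^6, r^8, r^10, r^12, r^14, rs, r^3s, r^5s, r^7s, r^9s, r^11s, r^13s, r^15s}.
So G has 3 subgroups of order 16.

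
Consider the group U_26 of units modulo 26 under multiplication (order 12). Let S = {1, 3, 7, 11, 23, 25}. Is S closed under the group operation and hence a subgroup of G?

No

3 ∈ S but its inverse 9 ∉ S, so S is not a subgroup.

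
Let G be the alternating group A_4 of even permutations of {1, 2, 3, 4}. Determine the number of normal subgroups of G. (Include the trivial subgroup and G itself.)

3

G has 10 subgroups. Checking conjugation-invariance by order — order 1: 1/1 normal; order 2: 0/3 normal; order 3: 0/4 normal; order 4: 1/1 normal; order 12: 1/1 normal.
Total normal subgroups: 3.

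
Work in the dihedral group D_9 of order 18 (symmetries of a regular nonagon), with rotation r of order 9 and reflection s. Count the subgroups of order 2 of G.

9

|G| = 18 and 2 | 18, so subgroups of order 2 are possible by Lagrange.
The subgroups of order 2 are: {e, r^2s}; {e, r^3s}; {e, r^4s}; {e, r^5s}; … (9 in all).
So G has 9 subgroups of order 2.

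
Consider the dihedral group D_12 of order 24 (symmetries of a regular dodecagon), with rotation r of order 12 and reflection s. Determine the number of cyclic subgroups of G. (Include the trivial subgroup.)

A cyclic subgroup of order d is generated by each of its φ(d) elements of order d, so the cyclic subgroups of order d number (#elements of order d)/φ(d).
Cyclic subgroups by order — order 1: 1; order 2: 13; order 3: 1; order 4: 1; order 6: 1; order 12: 1.
Total: 18.

18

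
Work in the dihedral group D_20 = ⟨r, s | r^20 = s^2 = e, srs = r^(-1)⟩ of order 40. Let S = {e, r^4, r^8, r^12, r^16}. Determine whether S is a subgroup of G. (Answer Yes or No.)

Yes

|S| = 5 divides |G| = 40, consistent with Lagrange.
S contains the identity, every element's inverse is in S, and S is closed under ·: it is a subgroup.
In fact S = ⟨r^4⟩.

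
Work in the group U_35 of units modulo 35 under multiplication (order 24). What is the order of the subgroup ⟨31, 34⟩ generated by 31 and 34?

12

|⟨31⟩| = 6 and |⟨34⟩| = 2, so |H| is a multiple of lcm(6, 2) = 6 and divides |G| = 24.
Closing under the operation: H = {1, 4, 6, 9, 11, 16, 19, 24, 26, 29, 31, 34}, so |H| = 12.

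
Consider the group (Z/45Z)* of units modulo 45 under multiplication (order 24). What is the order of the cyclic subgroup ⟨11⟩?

6

Compute successive powers of 11 mod 45: 11, 31, 26, 16, 41, 1; 11^6 ≡ 1 (mod 45).
So |⟨11⟩| = 6.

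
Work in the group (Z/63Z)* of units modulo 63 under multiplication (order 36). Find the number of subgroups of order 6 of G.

|G| = 36 and 6 | 36, so subgroups of order 6 are possible by Lagrange.
The subgroups of order 6 are: {1, 10, 19, 37, 46, 55}; {1, 8, 11, 23, 25, 58}; {1, 13, 22, 34, 43, 55}; {1, 2, 4, 8, 16, 32}; … (12 in all).
So G has 12 subgroups of order 6.

12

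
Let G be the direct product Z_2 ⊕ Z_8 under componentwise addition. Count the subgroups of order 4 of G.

|G| = 16 and 4 | 16, so subgroups of order 4 are possible by Lagrange.
The subgroups of order 4 are: {(0,0), (0,2), (0,4), (0,6)}; {(0,0), (0,4), (1,0), (1,4)}; {(0,0), (0,4), (1,2), (1,6)}.
So G has 3 subgroups of order 4.

3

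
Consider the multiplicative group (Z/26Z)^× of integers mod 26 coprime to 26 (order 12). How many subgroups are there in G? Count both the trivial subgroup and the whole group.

|G| = 12, so by Lagrange every subgroup order divides 12. Divisors: 1, 2, 3, 4, 6, 12.
Subgroups by order — order 1: 1; order 2: 1; order 3: 1; order 4: 1; order 6: 1; order 12: 1.
Total: 1 + 1 + 1 + 1 + 1 + 1 = 6.

6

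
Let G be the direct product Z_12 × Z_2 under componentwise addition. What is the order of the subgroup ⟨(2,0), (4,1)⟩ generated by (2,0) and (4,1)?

|⟨(2,0)⟩| = 6 and |⟨(4,1)⟩| = 6, so |H| is a multiple of lcm(6, 6) = 6 and divides |G| = 24.
Closing under the operation: H = {(0,0), (0,1), (2,0), (2,1), (4,0), (4,1), (6,0), (6,1), (8,0), (8,1), (10,0), (10,1)}, so |H| = 12.

12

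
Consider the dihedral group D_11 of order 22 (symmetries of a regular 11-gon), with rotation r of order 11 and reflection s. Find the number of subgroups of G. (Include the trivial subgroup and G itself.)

|G| = 22, so by Lagrange every subgroup order divides 22. Divisors: 1, 2, 11, 22.
Subgroups by order — order 1: 1; order 2: 11; order 11: 1; order 22: 1.
Total: 1 + 11 + 1 + 1 = 14.

14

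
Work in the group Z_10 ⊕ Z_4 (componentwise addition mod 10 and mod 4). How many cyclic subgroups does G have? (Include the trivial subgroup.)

12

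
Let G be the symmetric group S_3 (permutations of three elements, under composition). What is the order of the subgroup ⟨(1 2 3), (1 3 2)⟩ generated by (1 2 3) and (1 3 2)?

3

|⟨(1 2 3)⟩| = 3 and |⟨(1 3 2)⟩| = 3, so |H| is a multiple of lcm(3, 3) = 3 and divides |G| = 6.
Closing under the operation: H = {e, (1 2 3), (1 3 2)}, so |H| = 3.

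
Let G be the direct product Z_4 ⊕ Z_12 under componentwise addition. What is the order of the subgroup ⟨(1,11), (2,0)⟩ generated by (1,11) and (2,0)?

24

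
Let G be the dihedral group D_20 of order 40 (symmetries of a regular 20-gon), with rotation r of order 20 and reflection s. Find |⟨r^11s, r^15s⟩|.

10

|⟨r^11s⟩| = 2 and |⟨r^15s⟩| = 2, so |H| is a multiple of lcm(2, 2) = 2 and divides |G| = 40.
Closing under the operation: H = {e, r^4, r^8, r^12, r^16, r^3s, r^7s, r^11s, r^15s, r^19s}, so |H| = 10.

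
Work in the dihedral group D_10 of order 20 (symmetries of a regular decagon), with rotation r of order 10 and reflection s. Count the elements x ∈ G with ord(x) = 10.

The elements of order 10 are: r, r^3, r^7, r^9.
That's 4.

4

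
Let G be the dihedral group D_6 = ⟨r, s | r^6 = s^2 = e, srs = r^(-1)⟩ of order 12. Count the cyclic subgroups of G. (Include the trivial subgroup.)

Each element a generates a cyclic subgroup ⟨a⟩; distinct elements may generate the same one (a cyclic group of order d has φ(d) generators).
Cyclic subgroups by order — order 1: 1; order 2: 7; order 3: 1; order 6: 1.
Total: 10.

10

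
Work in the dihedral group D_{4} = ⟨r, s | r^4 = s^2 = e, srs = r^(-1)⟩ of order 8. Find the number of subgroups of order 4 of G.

3

|G| = 8 and 4 | 8, so subgroups of order 4 are possible by Lagrange.
The subgroups of order 4 are: {e, r, r^2, r^3}; {e, r^2, s, r^2s}; {e, r^2, rs, r^3s}.
So G has 3 subgroups of order 4.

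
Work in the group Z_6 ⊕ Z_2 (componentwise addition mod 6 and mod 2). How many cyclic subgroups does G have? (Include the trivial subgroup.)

8

Group the elements of G by the cyclic subgroup they generate; each cyclic subgroup of order d accounts for φ(d) elements.
Cyclic subgroups by order — order 1: 1; order 2: 3; order 3: 1; order 6: 3.
Total: 8.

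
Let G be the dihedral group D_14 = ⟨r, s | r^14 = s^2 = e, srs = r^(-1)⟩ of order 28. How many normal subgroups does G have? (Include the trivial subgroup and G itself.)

7

G has 28 subgroups. Checking conjugation-invariance by order — order 1: 1/1 normal; order 2: 1/15 normal; order 4: 0/7 normal; order 7: 1/1 normal; order 14: 3/3 normal; order 28: 1/1 normal.
Total normal subgroups: 7.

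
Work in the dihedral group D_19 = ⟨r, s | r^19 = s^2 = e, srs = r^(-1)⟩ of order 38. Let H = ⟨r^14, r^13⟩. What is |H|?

19

|⟨r^14⟩| = 19 and |⟨r^13⟩| = 19, so |H| is a multiple of lcm(19, 19) = 19 and divides |G| = 38.
Closing under the operation: H = {e, r, r^2, r^3, r^4, r^5, r^6, r^7, r^8, r^9, r^10, r^11, r^12, r^13, r^14, r^15, r^16, r^17, r^18}, so |H| = 19.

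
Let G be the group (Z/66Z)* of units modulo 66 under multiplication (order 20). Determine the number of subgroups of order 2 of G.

|G| = 20 and 2 | 20, so subgroups of order 2 are possible by Lagrange.
The subgroups of order 2 are: {1, 23}; {1, 43}; {1, 65}.
So G has 3 subgroups of order 2.

3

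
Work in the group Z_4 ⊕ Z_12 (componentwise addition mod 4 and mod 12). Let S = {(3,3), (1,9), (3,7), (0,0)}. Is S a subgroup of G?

No

(3,7) ∈ S but its inverse (1,5) ∉ S, so S is not a subgroup.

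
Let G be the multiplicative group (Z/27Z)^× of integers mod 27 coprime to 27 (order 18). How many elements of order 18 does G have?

The elements of order 18 are: 2, 5, 11, 14, 20, 23.
That's 6.

6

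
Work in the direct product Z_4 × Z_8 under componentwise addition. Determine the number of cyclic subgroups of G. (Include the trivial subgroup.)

Group the elements of G by the cyclic subgroup they generate; each cyclic subgroup of order d accounts for φ(d) elements.
Cyclic subgroups by order — order 1: 1; order 2: 3; order 4: 6; order 8: 4.
Total: 14.

14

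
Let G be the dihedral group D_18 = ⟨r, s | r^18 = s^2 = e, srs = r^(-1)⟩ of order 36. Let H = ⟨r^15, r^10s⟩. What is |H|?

|⟨r^15⟩| = 6 and |⟨r^10s⟩| = 2, so |H| is a multiple of lcm(6, 2) = 6 and divides |G| = 36.
Closing under the operation: H = {e, r^3, r^6, r^9, r^12, r^15, rs, r^4s, r^7s, r^10s, r^13s, r^16s}, so |H| = 12.

12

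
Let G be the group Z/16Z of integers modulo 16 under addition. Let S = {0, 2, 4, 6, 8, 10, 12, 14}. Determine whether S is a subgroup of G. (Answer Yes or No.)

|S| = 8 divides |G| = 16, consistent with Lagrange.
S contains the identity, every element's inverse is in S, and S is closed under +: it is a subgroup.
In fact S = ⟨2⟩.

Yes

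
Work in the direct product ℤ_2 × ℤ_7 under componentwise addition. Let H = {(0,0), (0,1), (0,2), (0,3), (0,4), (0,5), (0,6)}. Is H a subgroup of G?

|H| = 7 divides |G| = 14, consistent with Lagrange.
H contains the identity, every element's inverse is in H, and H is closed under +: it is a subgroup.
In fact H = ⟨(0,1)⟩.

Yes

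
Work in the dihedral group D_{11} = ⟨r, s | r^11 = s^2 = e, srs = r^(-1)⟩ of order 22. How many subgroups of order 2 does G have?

11

|G| = 22 and 2 | 22, so subgroups of order 2 are possible by Lagrange.
The subgroups of order 2 are: {e, r^10s}; {e, r^2s}; {e, r^3s}; {e, r^4s}; … (11 in all).
So G has 11 subgroups of order 2.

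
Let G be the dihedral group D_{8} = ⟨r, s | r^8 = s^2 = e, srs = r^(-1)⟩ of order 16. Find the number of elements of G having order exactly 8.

4

The elements of order 8 are: r, r^3, r^5, r^7.
That's 4.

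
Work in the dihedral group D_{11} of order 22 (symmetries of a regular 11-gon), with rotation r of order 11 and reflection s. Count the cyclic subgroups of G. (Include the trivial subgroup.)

13

A cyclic subgroup of order d is generated by each of its φ(d) elements of order d, so the cyclic subgroups of order d number (#elements of order d)/φ(d).
Cyclic subgroups by order — order 1: 1; order 2: 11; order 11: 1.
Total: 13.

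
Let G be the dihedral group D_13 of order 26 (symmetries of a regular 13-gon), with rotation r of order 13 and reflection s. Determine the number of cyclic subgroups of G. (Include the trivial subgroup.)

15

Each element a generates a cyclic subgroup ⟨a⟩; distinct elements may generate the same one (a cyclic group of order d has φ(d) generators).
Cyclic subgroups by order — order 1: 1; order 2: 13; order 13: 1.
Total: 15.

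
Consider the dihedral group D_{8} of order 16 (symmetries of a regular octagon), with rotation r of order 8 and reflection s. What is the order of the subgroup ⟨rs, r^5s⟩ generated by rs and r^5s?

4

|⟨rs⟩| = 2 and |⟨r^5s⟩| = 2, so |H| is a multiple of lcm(2, 2) = 2 and divides |G| = 16.
Closing under the operation: H = {e, r^4, rs, r^5s}, so |H| = 4.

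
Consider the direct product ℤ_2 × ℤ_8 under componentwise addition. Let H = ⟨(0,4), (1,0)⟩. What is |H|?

4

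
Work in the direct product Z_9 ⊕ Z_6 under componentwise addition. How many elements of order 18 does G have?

18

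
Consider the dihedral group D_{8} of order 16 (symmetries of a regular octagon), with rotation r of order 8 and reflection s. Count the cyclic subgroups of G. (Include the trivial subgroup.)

12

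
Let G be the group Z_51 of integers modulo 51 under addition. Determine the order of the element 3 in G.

17

In Z_51, the order of an element a is n/gcd(a, n).
gcd(3, 51) = 3, so |⟨3⟩| = 51/3 = 17.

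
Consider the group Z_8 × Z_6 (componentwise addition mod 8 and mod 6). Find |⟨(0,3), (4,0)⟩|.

|⟨(0,3)⟩| = 2 and |⟨(4,0)⟩| = 2, so |H| is a multiple of lcm(2, 2) = 2 and divides |G| = 48.
Closing under the operation: H = {(0,0), (0,3), (4,0), (4,3)}, so |H| = 4.

4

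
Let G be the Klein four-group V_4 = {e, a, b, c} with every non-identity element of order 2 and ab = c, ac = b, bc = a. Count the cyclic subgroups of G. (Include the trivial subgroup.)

4

Group the elements of G by the cyclic subgroup they generate; each cyclic subgroup of order d accounts for φ(d) elements.
Cyclic subgroups by order — order 1: 1; order 2: 3.
Total: 4.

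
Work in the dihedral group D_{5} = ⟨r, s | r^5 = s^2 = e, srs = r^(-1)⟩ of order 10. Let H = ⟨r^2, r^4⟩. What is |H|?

|⟨r^2⟩| = 5 and |⟨r^4⟩| = 5, so |H| is a multiple of lcm(5, 5) = 5 and divides |G| = 10.
Closing under the operation: H = {e, r, r^2, r^3, r^4}, so |H| = 5.

5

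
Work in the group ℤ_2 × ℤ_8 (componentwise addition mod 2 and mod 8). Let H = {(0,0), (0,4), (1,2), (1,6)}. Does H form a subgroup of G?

|H| = 4 divides |G| = 16, consistent with Lagrange.
H contains the identity, every element's inverse is in H, and H is closed under +: it is a subgroup.
In fact H = ⟨(1,6)⟩.

Yes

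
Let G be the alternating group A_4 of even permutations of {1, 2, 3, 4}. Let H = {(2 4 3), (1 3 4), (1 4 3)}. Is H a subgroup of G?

No

The identity e ∉ H, so H is not a subgroup.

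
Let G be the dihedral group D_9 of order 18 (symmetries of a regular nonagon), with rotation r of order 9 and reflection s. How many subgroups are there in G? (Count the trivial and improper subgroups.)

16

|G| = 18, so by Lagrange every subgroup order divides 18. Divisors: 1, 2, 3, 6, 9, 18.
Subgroups by order — order 1: 1; order 2: 9; order 3: 1; order 6: 3; order 9: 1; order 18: 1.
Total: 1 + 9 + 1 + 3 + 1 + 1 = 16.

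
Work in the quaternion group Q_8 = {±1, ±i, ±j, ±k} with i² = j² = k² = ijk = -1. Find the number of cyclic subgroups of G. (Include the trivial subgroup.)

5

Each element a generates a cyclic subgroup ⟨a⟩; distinct elements may generate the same one (a cyclic group of order d has φ(d) generators).
Cyclic subgroups by order — order 1: 1; order 2: 1; order 4: 3.
Total: 5.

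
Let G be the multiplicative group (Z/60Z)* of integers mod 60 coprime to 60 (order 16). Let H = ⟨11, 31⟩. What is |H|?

4

|⟨11⟩| = 2 and |⟨31⟩| = 2, so |H| is a multiple of lcm(2, 2) = 2 and divides |G| = 16.
Closing under the operation: H = {1, 11, 31, 41}, so |H| = 4.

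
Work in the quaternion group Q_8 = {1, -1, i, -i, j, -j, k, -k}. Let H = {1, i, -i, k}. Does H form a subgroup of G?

No

k ∈ H but its inverse -k ∉ H, so H is not a subgroup.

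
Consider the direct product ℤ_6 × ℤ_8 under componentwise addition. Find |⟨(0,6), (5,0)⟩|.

|⟨(0,6)⟩| = 4 and |⟨(5,0)⟩| = 6, so |H| is a multiple of lcm(4, 6) = 12 and divides |G| = 48.
Closing under the operation: H = {(0,0), (0,2), (0,4), (0,6), (1,0), (1,2), (1,4), (1,6), (2,0), (2,2), (2,4), (2,6), (3,0), (3,2), (3,4), (3,6), (4,0), (4,2), (4,4), (4,6), (5,0), (5,2), (5,4), (5,6)}, so |H| = 24.

24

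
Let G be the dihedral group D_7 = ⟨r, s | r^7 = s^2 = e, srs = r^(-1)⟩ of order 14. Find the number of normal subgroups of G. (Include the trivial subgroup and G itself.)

G has 10 subgroups. Checking conjugation-invariance by order — order 1: 1/1 normal; order 2: 0/7 normal; order 7: 1/1 normal; order 14: 1/1 normal.
Total normal subgroups: 3.

3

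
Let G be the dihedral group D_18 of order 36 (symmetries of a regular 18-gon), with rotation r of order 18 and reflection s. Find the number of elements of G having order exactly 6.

2

The elements of order 6 are: r^3, r^15.
That's 2.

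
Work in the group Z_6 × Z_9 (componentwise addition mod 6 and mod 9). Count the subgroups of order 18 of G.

|G| = 54 and 18 | 54, so subgroups of order 18 are possible by Lagrange.
The subgroups of order 18 are: {(0,0), (0,1), (0,2), (0,3), (0,4), (0,5), (0,6), (0,7), (0,8), (3,0), (3,1), (3,2), (3,3), (3,4), (3,5), (3,6), (3,7), (3,8)}; {(0,0), (0,3), (0,6), (1,0), (1,3), (1,6), (2,0), (2,3), (2,6), (3,0), (3,3), (3,6), (4,0), (4,3), (4,6), (5,0), (5,3), (5,6)}; {(0,0), (0,3), (0,6), (1,1), (1,4), (1,7), (2,2), (2,5), (2,8), (3,0), (3,3), (3,6), (4,1), (4,4), (4,7), (5,2), (5,5), (5,8)}; {(0,0), (0,3), (0,6), (1,2), (1,5), (1,8), (2,1), (2,4), (2,7), (3,0), (3,3), (3,6), (4,2), (4,5), (4,8), (5,1), (5,4), (5,7)}.
So G has 4 subgroups of order 18.

4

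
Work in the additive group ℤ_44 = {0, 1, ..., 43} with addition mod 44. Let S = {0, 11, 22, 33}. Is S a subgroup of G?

Yes

|S| = 4 divides |G| = 44, consistent with Lagrange.
S contains the identity, every element's inverse is in S, and S is closed under +: it is a subgroup.
In fact S = ⟨33⟩.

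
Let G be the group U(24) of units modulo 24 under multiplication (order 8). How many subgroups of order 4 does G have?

|G| = 8 and 4 | 8, so subgroups of order 4 are possible by Lagrange.
The subgroups of order 4 are: {1, 11, 13, 23}; {1, 11, 17, 19}; {1, 5, 7, 11}; {1, 5, 13, 17}; … (7 in all).
So G has 7 subgroups of order 4.

7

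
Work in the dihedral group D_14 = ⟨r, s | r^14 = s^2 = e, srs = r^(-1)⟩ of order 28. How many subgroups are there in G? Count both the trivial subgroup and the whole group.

|G| = 28, so by Lagrange every subgroup order divides 28. Divisors: 1, 2, 4, 7, 14, 28.
Subgroups by order — order 1: 1; order 2: 15; order 4: 7; order 7: 1; order 14: 3; order 28: 1.
Total: 1 + 15 + 7 + 1 + 3 + 1 = 28.

28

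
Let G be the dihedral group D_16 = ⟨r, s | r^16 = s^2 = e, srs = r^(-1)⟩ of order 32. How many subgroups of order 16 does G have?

3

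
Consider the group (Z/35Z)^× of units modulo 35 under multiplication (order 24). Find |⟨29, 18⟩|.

|⟨29⟩| = 2 and |⟨18⟩| = 12, so |H| is a multiple of lcm(2, 12) = 12 and divides |G| = 24.
Closing under the operation: H = {1, 2, 4, 8, 9, 11, 16, 18, 22, 23, 29, 32}, so |H| = 12.

12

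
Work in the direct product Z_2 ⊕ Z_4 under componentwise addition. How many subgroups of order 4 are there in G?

3

|G| = 8 and 4 | 8, so subgroups of order 4 are possible by Lagrange.
The subgroups of order 4 are: {(0,0), (0,1), (0,2), (0,3)}; {(0,0), (0,2), (1,0), (1,2)}; {(0,0), (0,2), (1,1), (1,3)}.
So G has 3 subgroups of order 4.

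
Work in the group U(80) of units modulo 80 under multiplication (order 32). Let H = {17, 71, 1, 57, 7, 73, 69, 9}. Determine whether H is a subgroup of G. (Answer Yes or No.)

No

17 ∈ H but its inverse 33 ∉ H, so H is not a subgroup.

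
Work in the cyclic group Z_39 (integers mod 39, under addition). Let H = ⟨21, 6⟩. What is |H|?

|⟨21⟩| = 13 and |⟨6⟩| = 13, so |H| is a multiple of lcm(13, 13) = 13 and divides |G| = 39.
Closing under the operation: H = {0, 3, 6, 9, 12, 15, 18, 21, 24, 27, 30, 33, 36}, so |H| = 13.

13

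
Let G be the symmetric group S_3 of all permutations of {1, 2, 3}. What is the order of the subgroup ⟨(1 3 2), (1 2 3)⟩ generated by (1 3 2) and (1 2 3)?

|⟨(1 3 2)⟩| = 3 and |⟨(1 2 3)⟩| = 3, so |H| is a multiple of lcm(3, 3) = 3 and divides |G| = 6.
Closing under the operation: H = {e, (1 2 3), (1 3 2)}, so |H| = 3.

3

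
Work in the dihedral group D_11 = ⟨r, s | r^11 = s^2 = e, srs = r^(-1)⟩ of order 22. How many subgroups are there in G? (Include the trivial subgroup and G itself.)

|G| = 22, so by Lagrange every subgroup order divides 22. Divisors: 1, 2, 11, 22.
Subgroups by order — order 1: 1; order 2: 11; order 11: 1; order 22: 1.
Total: 1 + 11 + 1 + 1 = 14.

14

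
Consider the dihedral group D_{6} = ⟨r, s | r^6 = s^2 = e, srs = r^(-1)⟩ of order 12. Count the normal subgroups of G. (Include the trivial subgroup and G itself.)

7

G has 16 subgroups. Checking conjugation-invariance by order — order 1: 1/1 normal; order 2: 1/7 normal; order 3: 1/1 normal; order 4: 0/3 normal; order 6: 3/3 normal; order 12: 1/1 normal.
Total normal subgroups: 7.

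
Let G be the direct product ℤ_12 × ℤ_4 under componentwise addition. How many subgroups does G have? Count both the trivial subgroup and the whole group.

30

|G| = 48, so by Lagrange every subgroup order divides 48. Divisors: 1, 2, 3, 4, 6, 8, 12, 16, 24, 48.
Subgroups by order — order 1: 1; order 2: 3; order 3: 1; order 4: 7; order 6: 3; order 8: 3; order 12: 7; order 16: 1; order 24: 3; order 48: 1.
Total: 1 + 3 + 1 + 7 + 3 + 3 + 7 + 1 + 3 + 1 = 30.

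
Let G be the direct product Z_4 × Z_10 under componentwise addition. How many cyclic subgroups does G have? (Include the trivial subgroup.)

12

A cyclic subgroup of order d is generated by each of its φ(d) elements of order d, so the cyclic subgroups of order d number (#elements of order d)/φ(d).
Cyclic subgroups by order — order 1: 1; order 2: 3; order 4: 2; order 5: 1; order 10: 3; order 20: 2.
Total: 12.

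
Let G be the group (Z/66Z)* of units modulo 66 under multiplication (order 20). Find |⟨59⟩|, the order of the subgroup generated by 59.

Compute successive powers of 59 mod 66: 59, 49, 53, 25, 23, 37, 5, 31, …; 59^10 ≡ 1 (mod 66).
So |⟨59⟩| = 10.

10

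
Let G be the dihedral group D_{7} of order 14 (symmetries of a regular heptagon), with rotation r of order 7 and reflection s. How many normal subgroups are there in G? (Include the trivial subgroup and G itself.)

3

G has 10 subgroups. Checking conjugation-invariance by order — order 1: 1/1 normal; order 2: 0/7 normal; order 7: 1/1 normal; order 14: 1/1 normal.
Total normal subgroups: 3.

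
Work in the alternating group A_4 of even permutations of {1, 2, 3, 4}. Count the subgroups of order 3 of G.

|G| = 12 and 3 | 12, so subgroups of order 3 are possible by Lagrange.
The subgroups of order 3 are: {e, (1 2 3), (1 3 2)}; {e, (1 2 4), (1 4 2)}; {e, (1 3 4), (1 4 3)}; {e, (2 3 4), (2 4 3)}.
So G has 4 subgroups of order 3.

4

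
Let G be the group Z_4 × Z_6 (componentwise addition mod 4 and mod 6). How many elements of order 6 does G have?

An element (a,b) has order lcm(ord(a), ord(b)); count pairs with lcm equal to 6.
Enumerating gives 6 such elements.

6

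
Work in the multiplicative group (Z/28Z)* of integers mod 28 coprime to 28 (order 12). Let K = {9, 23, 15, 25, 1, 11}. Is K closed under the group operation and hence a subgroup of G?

Yes

|K| = 6 divides |G| = 12, consistent with Lagrange.
K contains the identity, every element's inverse is in K, and K is closed under ·: it is a subgroup.
In fact K = ⟨23⟩.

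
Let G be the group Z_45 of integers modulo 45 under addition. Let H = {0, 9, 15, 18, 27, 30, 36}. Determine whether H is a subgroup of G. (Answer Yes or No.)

No

|H| = 7 does not divide |G| = 45, so by Lagrange H is not a subgroup.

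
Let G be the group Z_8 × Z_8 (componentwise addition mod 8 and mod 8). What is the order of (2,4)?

The order of (2,4) in Z_8 × Z_8 is lcm(ord(2) in Z_8, ord(4) in Z_8).
ord(2) = 4 and ord(4) = 2, so |⟨(2,4)⟩| = lcm(4, 2) = 4.

4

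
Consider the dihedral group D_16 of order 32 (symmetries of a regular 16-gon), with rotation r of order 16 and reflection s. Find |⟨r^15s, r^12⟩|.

|⟨r^15s⟩| = 2 and |⟨r^12⟩| = 4, so |H| is a multiple of lcm(2, 4) = 4 and divides |G| = 32.
Closing under the operation: H = {e, r^4, r^8, r^12, r^3s, r^7s, r^11s, r^15s}, so |H| = 8.

8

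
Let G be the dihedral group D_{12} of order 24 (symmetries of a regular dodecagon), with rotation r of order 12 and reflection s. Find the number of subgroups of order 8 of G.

|G| = 24 and 8 | 24, so subgroups of order 8 are possible by Lagrange.
The subgroups of order 8 are: {e, r^3, r^6, r^9, rs, r^4s, r^7s, r^10s}; {e, r^3, r^6, r^9, r^2s, r^5s, r^8s, r^11s}; {e, r^3, r^6, r^9, s, r^3s, r^6s, r^9s}.
So G has 3 subgroups of order 8.

3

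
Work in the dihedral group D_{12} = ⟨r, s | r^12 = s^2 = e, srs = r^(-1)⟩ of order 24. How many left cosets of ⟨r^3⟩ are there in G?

6

|⟨r^3⟩| = 4 and |G| = 24.
By Lagrange, [G : H] = |G|/|H| = 24/4 = 6.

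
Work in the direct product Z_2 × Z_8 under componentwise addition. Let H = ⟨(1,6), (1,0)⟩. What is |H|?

8

|⟨(1,6)⟩| = 4 and |⟨(1,0)⟩| = 2, so |H| is a multiple of lcm(4, 2) = 4 and divides |G| = 16.
Closing under the operation: H = {(0,0), (0,2), (0,4), (0,6), (1,0), (1,2), (1,4), (1,6)}, so |H| = 8.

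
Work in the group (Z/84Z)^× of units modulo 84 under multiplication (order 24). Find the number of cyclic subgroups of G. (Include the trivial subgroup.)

16

Group the elements of G by the cyclic subgroup they generate; each cyclic subgroup of order d accounts for φ(d) elements.
Cyclic subgroups by order — order 1: 1; order 2: 7; order 3: 1; order 6: 7.
Total: 16.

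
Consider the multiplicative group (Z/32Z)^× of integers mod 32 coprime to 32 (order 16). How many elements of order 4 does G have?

4

The elements of order 4 are: 7, 9, 23, 25.
That's 4.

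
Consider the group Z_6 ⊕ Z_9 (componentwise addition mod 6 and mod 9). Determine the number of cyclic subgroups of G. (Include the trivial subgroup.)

Group the elements of G by the cyclic subgroup they generate; each cyclic subgroup of order d accounts for φ(d) elements.
Cyclic subgroups by order — order 1: 1; order 2: 1; order 3: 4; order 6: 4; order 9: 3; order 18: 3.
Total: 16.

16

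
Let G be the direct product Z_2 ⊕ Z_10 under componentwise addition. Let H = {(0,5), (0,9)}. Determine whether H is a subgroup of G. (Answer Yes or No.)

No

The identity (0,0) ∉ H, so H is not a subgroup.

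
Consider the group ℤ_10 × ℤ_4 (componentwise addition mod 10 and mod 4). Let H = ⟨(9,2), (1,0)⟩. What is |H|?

|⟨(9,2)⟩| = 10 and |⟨(1,0)⟩| = 10, so |H| is a multiple of lcm(10, 10) = 10 and divides |G| = 40.
Closing under the operation: H = {(0,0), (0,2), (1,0), (1,2), (2,0), (2,2), (3,0), (3,2), (4,0), (4,2), (5,0), (5,2), (6,0), (6,2), (7,0), (7,2), (8,0), (8,2), (9,0), (9,2)}, so |H| = 20.

20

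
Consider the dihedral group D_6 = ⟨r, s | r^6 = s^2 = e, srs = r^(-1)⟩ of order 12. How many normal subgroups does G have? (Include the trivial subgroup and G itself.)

G has 16 subgroups. Checking conjugation-invariance by order — order 1: 1/1 normal; order 2: 1/7 normal; order 3: 1/1 normal; order 4: 0/3 normal; order 6: 3/3 normal; order 12: 1/1 normal.
Total normal subgroups: 7.

7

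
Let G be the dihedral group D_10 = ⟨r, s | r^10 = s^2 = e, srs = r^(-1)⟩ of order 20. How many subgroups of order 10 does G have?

3

|G| = 20 and 10 | 20, so subgroups of order 10 are possible by Lagrange.
The subgroups of order 10 are: {e, r, r^2, r^3, r^4, r^5, r^6, r^7, r^8, r^9}; {e, r^2, r^4, r^6, r^8, s, r^2s, r^4s, r^6s, r^8s}; {e, r^2, r^4, r^6, r^8, rs, r^3s, r^5s, r^7s, r^9s}.
So G has 3 subgroups of order 10.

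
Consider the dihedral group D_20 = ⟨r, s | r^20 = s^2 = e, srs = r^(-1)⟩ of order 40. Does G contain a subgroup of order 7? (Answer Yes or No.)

7 does not divide |G| = 40, so by Lagrange no subgroup of order 7 exists.

No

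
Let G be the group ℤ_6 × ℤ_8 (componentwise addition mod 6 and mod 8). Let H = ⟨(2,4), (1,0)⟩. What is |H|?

12

|⟨(2,4)⟩| = 6 and |⟨(1,0)⟩| = 6, so |H| is a multiple of lcm(6, 6) = 6 and divides |G| = 48.
Closing under the operation: H = {(0,0), (0,4), (1,0), (1,4), (2,0), (2,4), (3,0), (3,4), (4,0), (4,4), (5,0), (5,4)}, so |H| = 12.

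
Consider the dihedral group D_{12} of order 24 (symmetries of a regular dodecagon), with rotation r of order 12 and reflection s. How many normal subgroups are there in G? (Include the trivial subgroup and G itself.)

9

G has 34 subgroups. Checking conjugation-invariance by order — order 1: 1/1 normal; order 2: 1/13 normal; order 3: 1/1 normal; order 4: 1/7 normal; order 6: 1/5 normal; order 8: 0/3 normal; order 12: 3/3 normal; order 24: 1/1 normal.
Total normal subgroups: 9.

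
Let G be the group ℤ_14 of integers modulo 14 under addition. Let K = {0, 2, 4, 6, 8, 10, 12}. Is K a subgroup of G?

Yes

|K| = 7 divides |G| = 14, consistent with Lagrange.
K contains the identity, every element's inverse is in K, and K is closed under +: it is a subgroup.
In fact K = ⟨2⟩.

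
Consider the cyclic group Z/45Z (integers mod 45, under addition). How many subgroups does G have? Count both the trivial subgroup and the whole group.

6

Subgroups of the cyclic group Z/45Z correspond bijectively to divisors of 45.
Divisors of 45: 1, 3, 5, 9, 15, 45.
So Z/45Z has 6 subgroups.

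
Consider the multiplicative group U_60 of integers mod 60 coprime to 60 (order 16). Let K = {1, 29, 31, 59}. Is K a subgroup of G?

Yes

|K| = 4 divides |G| = 16, consistent with Lagrange.
K contains the identity, every element's inverse is in K, and K is closed under ·: it is a subgroup.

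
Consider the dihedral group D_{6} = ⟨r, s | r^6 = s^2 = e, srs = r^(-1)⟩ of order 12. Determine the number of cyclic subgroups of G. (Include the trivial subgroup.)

Each element a generates a cyclic subgroup ⟨a⟩; distinct elements may generate the same one (a cyclic group of order d has φ(d) generators).
Cyclic subgroups by order — order 1: 1; order 2: 7; order 3: 1; order 6: 1.
Total: 10.

10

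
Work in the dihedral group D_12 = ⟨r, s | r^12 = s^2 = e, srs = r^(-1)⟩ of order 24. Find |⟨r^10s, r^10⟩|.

|⟨r^10s⟩| = 2 and |⟨r^10⟩| = 6, so |H| is a multiple of lcm(2, 6) = 6 and divides |G| = 24.
Closing under the operation: H = {e, r^2, r^4, r^6, r^8, r^10, s, r^2s, r^4s, r^6s, r^8s, r^10s}, so |H| = 12.

12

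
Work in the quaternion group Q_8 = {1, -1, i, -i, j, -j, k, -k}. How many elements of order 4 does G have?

6

The elements of order 4 are: i, -i, j, -j, k, -k.
That's 6.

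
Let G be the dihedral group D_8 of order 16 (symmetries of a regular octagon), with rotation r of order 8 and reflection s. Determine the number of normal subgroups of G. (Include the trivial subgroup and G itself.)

7

G has 19 subgroups. Checking conjugation-invariance by order — order 1: 1/1 normal; order 2: 1/9 normal; order 4: 1/5 normal; order 8: 3/3 normal; order 16: 1/1 normal.
Total normal subgroups: 7.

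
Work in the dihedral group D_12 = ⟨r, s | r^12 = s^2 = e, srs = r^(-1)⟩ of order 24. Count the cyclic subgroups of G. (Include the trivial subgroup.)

18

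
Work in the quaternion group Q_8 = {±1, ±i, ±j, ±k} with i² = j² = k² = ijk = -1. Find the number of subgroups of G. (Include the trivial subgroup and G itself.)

|G| = 8, so by Lagrange every subgroup order divides 8. Divisors: 1, 2, 4, 8.
Subgroups by order — order 1: 1; order 2: 1; order 4: 3; order 8: 1.
Total: 1 + 1 + 3 + 1 = 6.

6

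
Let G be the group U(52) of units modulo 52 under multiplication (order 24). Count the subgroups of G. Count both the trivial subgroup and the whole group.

16

|G| = 24, so by Lagrange every subgroup order divides 24. Divisors: 1, 2, 3, 4, 6, 8, 12, 24.
Subgroups by order — order 1: 1; order 2: 3; order 3: 1; order 4: 3; order 6: 3; order 8: 1; order 12: 3; order 24: 1.
Total: 1 + 3 + 1 + 3 + 3 + 1 + 3 + 1 = 16.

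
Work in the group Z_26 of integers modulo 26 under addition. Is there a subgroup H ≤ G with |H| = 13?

Yes

13 | 26. A subgroup of order 13 is {0, 2, 4, 6, 8, 10, 12, 14, 16, 18, 20, 22, 24}.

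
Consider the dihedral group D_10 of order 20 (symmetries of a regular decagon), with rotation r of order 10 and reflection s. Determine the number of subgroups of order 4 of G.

5

|G| = 20 and 4 | 20, so subgroups of order 4 are possible by Lagrange.
The subgroups of order 4 are: {e, r^5, r^2s, r^7s}; {e, r^5, r^3s, r^8s}; {e, r^5, r^4s, r^9s}; {e, r^5, s, r^5s}; … (5 in all).
So G has 5 subgroups of order 4.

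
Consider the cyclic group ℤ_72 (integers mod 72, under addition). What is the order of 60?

In ℤ_72, the order of an element a is n/gcd(a, n).
gcd(60, 72) = 12, so |⟨60⟩| = 72/12 = 6.

6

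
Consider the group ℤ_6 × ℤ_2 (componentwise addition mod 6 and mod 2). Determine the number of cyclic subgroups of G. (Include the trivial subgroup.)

8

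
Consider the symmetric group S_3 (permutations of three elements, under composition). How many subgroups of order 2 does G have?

|G| = 6 and 2 | 6, so subgroups of order 2 are possible by Lagrange.
The subgroups of order 2 are: {e, (1 2)}; {e, (1 3)}; {e, (2 3)}.
So G has 3 subgroups of order 2.

3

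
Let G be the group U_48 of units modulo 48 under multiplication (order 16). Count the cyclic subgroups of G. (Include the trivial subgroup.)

12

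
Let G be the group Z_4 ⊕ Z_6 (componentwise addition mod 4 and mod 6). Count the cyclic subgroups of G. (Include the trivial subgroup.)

Group the elements of G by the cyclic subgroup they generate; each cyclic subgroup of order d accounts for φ(d) elements.
Cyclic subgroups by order — order 1: 1; order 2: 3; order 3: 1; order 4: 2; order 6: 3; order 12: 2.
Total: 12.

12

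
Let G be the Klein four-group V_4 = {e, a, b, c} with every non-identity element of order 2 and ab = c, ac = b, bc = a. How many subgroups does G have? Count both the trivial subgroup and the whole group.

|G| = 4, so by Lagrange every subgroup order divides 4. Divisors: 1, 2, 4.
Subgroups by order — order 1: 1; order 2: 3; order 4: 1.
Total: 1 + 3 + 1 = 5.

5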